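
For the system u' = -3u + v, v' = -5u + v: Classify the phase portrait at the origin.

stable spiral

A = [[-3,1],[-5,1]]; det(A-λI) = λ^2 + 2λ + 2.
λ = -1 ± i: negative real part.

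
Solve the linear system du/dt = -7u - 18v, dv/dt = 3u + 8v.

u(t) = 3c_1e^(-t) - 2c_2e^(2t), v(t) = -c_1e^(-t) + c_2e^(2t)

Coefficient matrix A = [[-7, -18], [3, 8]].
Characteristic polynomial det(A - λI) = λ^2 - λ - 2 = 0.
Eigenvalues λ = -1, 2.
For λ=-1: (A-λI) row 1 is [-6, -18], so an eigenvector is (3, -1).
For λ=2: (A-λI) row 1 is [-9, -18], so an eigenvector is (-2, 1).
General solution: c_1e^(-t)(3,-1) + c_2e^(2t)(-2,1).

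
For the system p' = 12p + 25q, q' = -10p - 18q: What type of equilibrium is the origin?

A = [[12,25],[-10,-18]]; det(A-λI) = λ^2 + 6λ + 34.
λ = -3 ± 5i: negative real part.

stable spiral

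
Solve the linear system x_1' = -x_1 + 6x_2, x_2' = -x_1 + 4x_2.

Coefficient matrix A = [[-1, 6], [-1, 4]].
Characteristic polynomial det(A - λI) = λ^2 - 3λ + 2 = 0.
Eigenvalues λ = 1, 2.
For λ=1: (A-λI) row 1 is [-2, 6], so an eigenvector is (3, 1).
For λ=2: (A-λI) row 1 is [-3, 6], so an eigenvector is (2, 1).
General solution: K_1e^(t)(3,1) + K_2e^(2t)(2,1).

x_1(t) = 3K_1e^(t) + 2K_2e^(2t), x_2(t) = K_1e^(t) + K_2e^(2t)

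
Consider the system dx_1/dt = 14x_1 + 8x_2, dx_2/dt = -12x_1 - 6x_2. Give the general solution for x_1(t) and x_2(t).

x_1(t) = -C_1e^(6t) - 2C_2e^(2t), x_2(t) = C_1e^(6t) + 3C_2e^(2t)

Coefficient matrix A = [[14, 8], [-12, -6]].
Characteristic polynomial det(A - λI) = λ^2 - 8λ + 12 = 0.
Eigenvalues λ = 6, 2.
For λ=6: (A-λI) row 1 is [8, 8], so an eigenvector is (-1, 1).
For λ=2: (A-λI) row 1 is [12, 8], so an eigenvector is (-2, 3).
General solution: C_1e^(6t)(-1,1) + C_2e^(2t)(-2,3).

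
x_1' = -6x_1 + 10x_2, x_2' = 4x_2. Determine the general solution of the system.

Coefficient matrix A = [[-6, 10], [0, 4]].
Characteristic polynomial det(A - λI) = λ^2 + 2λ - 24 = 0.
Eigenvalues λ = -6, 4.
For λ=-6: (A-λI) row 1 is [0, 10], so an eigenvector is (1, 0).
For λ=4: (A-λI) row 1 is [-10, 10], so an eigenvector is (-1, -1).
General solution: K_1e^(-6t)(1,0) + K_2e^(4t)(-1,-1).

x_1(t) = K_1e^(-6t) - K_2e^(4t), x_2(t) = -K_2e^(4t)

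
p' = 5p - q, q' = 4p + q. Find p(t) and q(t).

Coefficient matrix A = [[5, -1], [4, 1]].
Characteristic polynomial det(A - λI) = λ^2 - 6λ + 9 = 0.
Single eigenvalue λ = 3 with algebraic multiplicity 2.
Eigenvector v = (-1,-2); generalized eigenvector w with (A-λI)w=v is (-2,-3).
General solution: e^(3t)[C_1·v + C_2·(t·v + w)].

p(t) = -C_1e^(3t) - C_2te^(3t) - 2C_2e^(3t), q(t) = -2C_1e^(3t) - 2C_2te^(3t) - 3C_2e^(3t)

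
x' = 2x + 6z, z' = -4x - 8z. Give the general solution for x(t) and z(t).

x(t) = -c_1e^(-4t) - 3c_2e^(-2t), z(t) = c_1e^(-4t) + 2c_2e^(-2t)

Coefficient matrix A = [[2, 6], [-4, -8]].
Characteristic polynomial det(A - λI) = λ^2 + 6λ + 8 = 0.
Eigenvalues λ = -4, -2.
For λ=-4: (A-λI) row 1 is [6, 6], so an eigenvector is (-1, 1).
For λ=-2: (A-λI) row 1 is [4, 6], so an eigenvector is (-3, 2).
General solution: c_1e^(-4t)(-1,1) + c_2e^(-2t)(-3,2).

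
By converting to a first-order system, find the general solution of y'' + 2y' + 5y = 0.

y(t) = C_1e^(-t)cos(2t) + C_2e^(-t)sin(2t)

Let x_1 = y, x_2 = y'. Then x_1' = x_2 and x_2' = -5x_1 - 2x_2.
A = [[0,1],[-5,-2]]; det(A-λI) = λ^2 + 2λ + 5.
Eigenvalues λ = -1 ± 2i.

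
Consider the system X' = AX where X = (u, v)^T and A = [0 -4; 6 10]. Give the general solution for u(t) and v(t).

Coefficient matrix A = [[0, -4], [6, 10]].
Characteristic polynomial det(A - λI) = λ^2 - 10λ + 24 = 0.
Eigenvalues λ = 4, 6.
For λ=4: (A-λI) row 1 is [-4, -4], so an eigenvector is (1, -1).
For λ=6: (A-λI) row 1 is [-6, -4], so an eigenvector is (2, -3).
General solution: c_1e^(4t)(1,-1) + c_2e^(6t)(2,-3).

u(t) = c_1e^(4t) + 2c_2e^(6t), v(t) = -c_1e^(4t) - 3c_2e^(6t)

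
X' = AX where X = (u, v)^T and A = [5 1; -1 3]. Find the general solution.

u(t) = C_1e^(4t) + C_2te^(4t) + 3C_2e^(4t), v(t) = -C_1e^(4t) - C_2te^(4t) - 2C_2e^(4t)

Coefficient matrix A = [[5, 1], [-1, 3]].
Characteristic polynomial det(A - λI) = λ^2 - 8λ + 16 = 0.
Single eigenvalue λ = 4 with algebraic multiplicity 2.
Eigenvector v = (1,-1); generalized eigenvector w with (A-λI)w=v is (3,-2).
General solution: e^(4t)[C_1·v + C_2·(t·v + w)].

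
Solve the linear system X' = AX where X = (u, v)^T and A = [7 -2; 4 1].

u(t) = c_1e^(3t) - c_2e^(5t), v(t) = 2c_1e^(3t) - c_2e^(5t)

Coefficient matrix A = [[7, -2], [4, 1]].
Characteristic polynomial det(A - λI) = λ^2 - 8λ + 15 = 0.
Eigenvalues λ = 3, 5.
For λ=3: (A-λI) row 1 is [4, -2], so an eigenvector is (1, 2).
For λ=5: (A-λI) row 1 is [2, -2], so an eigenvector is (-1, -1).
General solution: c_1e^(3t)(1,2) + c_2e^(5t)(-1,-1).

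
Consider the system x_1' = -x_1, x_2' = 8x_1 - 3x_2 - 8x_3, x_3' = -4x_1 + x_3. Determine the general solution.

Coefficient matrix A = [[-1, 0, 0], [8, -3, -8], [-4, 0, 1]].
det(A - λI) = 0 gives eigenvalues λ = -1, 1, -3.
For λ=-1: eigenvector (1,-4,2).
For λ=1: eigenvector (0,-2,1).
For λ=-3: eigenvector (0,1,0).
General solution: C_1e^(-t)(1,-4,2) + C_2e^(t)(0,-2,1) + C_3e^(-3t)(0,1,0).

x_1(t) = C_1e^(-t), x_2(t) = -4C_1e^(-t) - 2C_2e^(t) + C_3e^(-3t), x_3(t) = 2C_1e^(-t) + C_2e^(t)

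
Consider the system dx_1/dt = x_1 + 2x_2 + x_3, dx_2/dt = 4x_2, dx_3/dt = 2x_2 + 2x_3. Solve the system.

Coefficient matrix A = [[1, 2, 1], [0, 4, 0], [0, 2, 2]].
det(A - λI) = 0 gives eigenvalues λ = 1, 4, 2.
For λ=1: eigenvector (1,0,0).
For λ=4: eigenvector (1,1,1).
For λ=2: eigenvector (1,0,1).
General solution: c_1e^(t)(1,0,0) + c_2e^(4t)(1,1,1) + c_3e^(2t)(1,0,1).

x_1(t) = c_1e^(t) + c_2e^(4t) + c_3e^(2t), x_2(t) = c_2e^(4t), x_3(t) = c_2e^(4t) + c_3e^(2t)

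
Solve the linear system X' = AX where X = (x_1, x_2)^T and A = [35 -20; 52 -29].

Coefficient matrix A = [[35, -20], [52, -29]].
Characteristic polynomial det(A - λI) = λ^2 - 6λ + 25 = 0.
Eigenvalues λ = 3 ± 4i (complex conjugate pair).
For λ=3+4i: an eigenvector is (-2,-3) - i(-1,-2) = (-2 + i, -3 + 2i).
A real fundamental pair from Re and Im of e^((3+4i)t)v: X_1 = e^(3t)(cos(4t)·(-2,-3) + sin(4t)·(-1,-2)), X_2 = e^(3t)(sin(4t)·(-2,-3) - cos(4t)·(-1,-2)).
General solution: c_1X_1 + c_2X_2.

x_1(t) = -c_1e^(3t)sin(4t) - 2c_1e^(3t)cos(4t) - 2c_2e^(3t)sin(4t) + c_2e^(3t)cos(4t), x_2(t) = -2c_1e^(3t)sin(4t) - 3c_1e^(3t)cos(4t) - 3c_2e^(3t)sin(4t) + 2c_2e^(3t)cos(4t)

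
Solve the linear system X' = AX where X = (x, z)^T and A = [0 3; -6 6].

x(t) = C_1e^(3t)cos(3t) + C_2e^(3t)sin(3t), z(t) = -C_1e^(3t)sin(3t) + C_1e^(3t)cos(3t) + C_2e^(3t)sin(3t) + C_2e^(3t)cos(3t)

Coefficient matrix A = [[0, 3], [-6, 6]].
Characteristic polynomial det(A - λI) = λ^2 - 6λ + 18 = 0.
Eigenvalues λ = 3 ± 3i (complex conjugate pair).
For λ=3+3i: an eigenvector is (1,1) - i(0,-1) = (1, 1 + i).
A real fundamental pair from Re and Im of e^((3+3i)t)v: X_1 = e^(3t)(cos(3t)·(1,1) + sin(3t)·(0,-1)), X_2 = e^(3t)(sin(3t)·(1,1) - cos(3t)·(0,-1)).
General solution: C_1X_1 + C_2X_2.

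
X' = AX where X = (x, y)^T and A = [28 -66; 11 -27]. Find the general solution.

Coefficient matrix A = [[28, -66], [11, -27]].
Characteristic polynomial det(A - λI) = λ^2 - λ - 30 = 0.
Eigenvalues λ = 6, -5.
For λ=6: (A-λI) row 1 is [22, -66], so an eigenvector is (3, 1).
For λ=-5: (A-λI) row 1 is [33, -66], so an eigenvector is (-2, -1).
General solution: c_1e^(6t)(3,1) + c_2e^(-5t)(-2,-1).

x(t) = 3c_1e^(6t) - 2c_2e^(-5t), y(t) = c_1e^(6t) - c_2e^(-5t)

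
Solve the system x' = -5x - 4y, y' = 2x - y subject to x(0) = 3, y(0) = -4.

Coefficient matrix A = [[-5, -4], [2, -1]].
Characteristic polynomial det(A - λI) = λ^2 + 6λ + 13 = 0.
Eigenvalues λ = -3 ± 2i (complex conjugate pair).
For λ=-3+2i: an eigenvector is (-1,1) - i(-1,0) = (-1 + i, 1).
A real fundamental pair from Re and Im of e^((-3+2i)t)v: X_1 = e^(-3t)(cos(2t)·(-1,1) + sin(2t)·(-1,0)), X_2 = e^(-3t)(sin(2t)·(-1,1) - cos(2t)·(-1,0)).
General solution: c_1X_1 + c_2X_2.
Applying x(0)=3, y(0)=-4 gives c_1=-4, c_2=-1.

x(t) = 5e^(-3t)sin(2t) + 3e^(-3t)cos(2t), y(t) = -e^(-3t)sin(2t) - 4e^(-3t)cos(2t)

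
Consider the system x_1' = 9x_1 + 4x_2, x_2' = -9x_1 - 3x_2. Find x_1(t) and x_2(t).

Coefficient matrix A = [[9, 4], [-9, -3]].
Characteristic polynomial det(A - λI) = λ^2 - 6λ + 9 = 0.
Single eigenvalue λ = 3 with algebraic multiplicity 2.
Eigenvector v = (2,-3); generalized eigenvector w with (A-λI)w=v is (1,-1).
General solution: e^(3t)[c_1·v + c_2·(t·v + w)].

x_1(t) = 2c_1e^(3t) + 2c_2te^(3t) + c_2e^(3t), x_2(t) = -3c_1e^(3t) - 3c_2te^(3t) - c_2e^(3t)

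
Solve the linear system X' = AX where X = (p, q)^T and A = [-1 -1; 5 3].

p(t) = C_1e^(t)cos(t) + C_2e^(t)sin(t), q(t) = C_1e^(t)sin(t) - 2C_1e^(t)cos(t) - 2C_2e^(t)sin(t) - C_2e^(t)cos(t)

Coefficient matrix A = [[-1, -1], [5, 3]].
Characteristic polynomial det(A - λI) = λ^2 - 2λ + 2 = 0.
Eigenvalues λ = 1 ± i (complex conjugate pair).
For λ=1+i: an eigenvector is (1,-2) - i(0,1) = (1, -2 - i).
A real fundamental pair from Re and Im of e^((1+i)t)v: X_1 = e^(t)(cos(t)·(1,-2) + sin(t)·(0,1)), X_2 = e^(t)(sin(t)·(1,-2) - cos(t)·(0,1)).
General solution: C_1X_1 + C_2X_2.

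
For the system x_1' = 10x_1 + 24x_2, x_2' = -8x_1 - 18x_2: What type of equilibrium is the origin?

A = [[10,24],[-8,-18]]; det(A-λI) = λ^2 + 8λ + 12.
λ = -2, -6: both negative.

stable node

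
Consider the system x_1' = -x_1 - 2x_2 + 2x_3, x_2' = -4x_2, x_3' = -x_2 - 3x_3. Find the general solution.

Coefficient matrix A = [[-1, -2, 2], [0, -4, 0], [0, -1, -3]].
det(A - λI) = 0 gives eigenvalues λ = -1, -4, -3.
For λ=-1: eigenvector (1,0,0).
For λ=-4: eigenvector (0,1,1).
For λ=-3: eigenvector (-1,0,1).
General solution: K_1e^(-t)(1,0,0) + K_2e^(-4t)(0,1,1) + K_3e^(-3t)(-1,0,1).

x_1(t) = K_1e^(-t) - K_3e^(-3t), x_2(t) = K_2e^(-4t), x_3(t) = K_2e^(-4t) + K_3e^(-3t)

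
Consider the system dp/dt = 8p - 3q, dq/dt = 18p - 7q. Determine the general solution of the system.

Coefficient matrix A = [[8, -3], [18, -7]].
Characteristic polynomial det(A - λI) = λ^2 - λ - 2 = 0.
Eigenvalues λ = 2, -1.
For λ=2: (A-λI) row 1 is [6, -3], so an eigenvector is (1, 2).
For λ=-1: (A-λI) row 1 is [9, -3], so an eigenvector is (1, 3).
General solution: K_1e^(2t)(1,2) + K_2e^(-t)(1,3).

p(t) = K_1e^(2t) + K_2e^(-t), q(t) = 2K_1e^(2t) + 3K_2e^(-t)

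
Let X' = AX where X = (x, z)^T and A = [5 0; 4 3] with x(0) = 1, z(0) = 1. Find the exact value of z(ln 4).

A = [[5,0],[4,3]]; eigenvalues λ = 3, 5.
Eigenvectors: (0,1) for λ=3, (-1,-2) for λ=5.
From the initial condition, c_1 = -1, c_2 = -1.
z(ln 4) = (-1)(4^3)(1) + (-1)(4^5)(-2) = 1984.

1984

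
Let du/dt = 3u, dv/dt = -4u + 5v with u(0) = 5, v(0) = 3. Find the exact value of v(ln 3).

A = [[3,0],[-4,5]]; eigenvalues λ = 5, 3.
Eigenvectors: (0,1) for λ=5, (-1,-2) for λ=3.
From the initial condition, c_1 = -7, c_2 = -5.
v(ln 3) = (-7)(3^5)(1) + (-5)(3^3)(-2) = -1431.

-1431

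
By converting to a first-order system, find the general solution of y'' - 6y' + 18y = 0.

y(t) = K_1e^(3t)cos(3t) + K_2e^(3t)sin(3t)

Let x_1 = y, x_2 = y'. Then x_1' = x_2 and x_2' = -18x_1 + 6x_2.
A = [[0,1],[-18,6]]; det(A-λI) = λ^2 - 6λ + 18.
Eigenvalues λ = 3 ± 3i.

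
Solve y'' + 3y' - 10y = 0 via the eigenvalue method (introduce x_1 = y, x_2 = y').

Let x_1 = y, x_2 = y'. Then x_1' = x_2 and x_2' = 10x_1 - 3x_2.
A = [[0,1],[10,-3]]; det(A-λI) = λ^2 + 3λ - 10.
Eigenvalues λ = 2, -5 with eigenvectors (1,2), (1,-5).

y(t) = C_1e^(2t) + C_2e^(-5t)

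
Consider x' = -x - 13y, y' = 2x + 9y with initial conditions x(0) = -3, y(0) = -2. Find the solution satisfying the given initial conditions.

Coefficient matrix A = [[-1, -13], [2, 9]].
Characteristic polynomial det(A - λI) = λ^2 - 8λ + 17 = 0.
Eigenvalues λ = 4 ± i (complex conjugate pair).
For λ=4+i: an eigenvector is (2,-1) - i(3,-1) = (2 - 3i, -1 + i).
A real fundamental pair from Re and Im of e^((4+i)t)v: X_1 = e^(4t)(cos(t)·(2,-1) + sin(t)·(3,-1)), X_2 = e^(4t)(sin(t)·(2,-1) - cos(t)·(3,-1)).
General solution: C_1X_1 + C_2X_2.
Applying x(0)=-3, y(0)=-2 gives C_1=9, C_2=7.

x(t) = 41e^(4t)sin(t) - 3e^(4t)cos(t), y(t) = -16e^(4t)sin(t) - 2e^(4t)cos(t)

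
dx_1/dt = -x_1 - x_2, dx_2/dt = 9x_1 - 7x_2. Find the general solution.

x_1(t) = c_1e^(-4t) + c_2te^(-4t), x_2(t) = 3c_1e^(-4t) + 3c_2te^(-4t) - c_2e^(-4t)

Coefficient matrix A = [[-1, -1], [9, -7]].
Characteristic polynomial det(A - λI) = λ^2 + 8λ + 16 = 0.
Single eigenvalue λ = -4 with algebraic multiplicity 2.
Eigenvector v = (1,3); generalized eigenvector w with (A-λI)w=v is (0,-1).
General solution: e^(-4t)[c_1·v + c_2·(t·v + w)].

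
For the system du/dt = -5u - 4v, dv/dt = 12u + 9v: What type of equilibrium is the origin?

A = [[-5,-4],[12,9]]; det(A-λI) = λ^2 - 4λ + 3.
λ = 1, 3: both positive.

unstable node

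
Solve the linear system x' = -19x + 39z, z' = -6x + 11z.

Coefficient matrix A = [[-19, 39], [-6, 11]].
Characteristic polynomial det(A - λI) = λ^2 + 8λ + 25 = 0.
Eigenvalues λ = -4 ± 3i (complex conjugate pair).
For λ=-4+3i: an eigenvector is (-3,-1) - i(2,1) = (-3 - 2i, -1 - i).
A real fundamental pair from Re and Im of e^((-4+3i)t)v: X_1 = e^(-4t)(cos(3t)·(-3,-1) + sin(3t)·(2,1)), X_2 = e^(-4t)(sin(3t)·(-3,-1) - cos(3t)·(2,1)).
General solution: K_1X_1 + K_2X_2.

x(t) = 2K_1e^(-4t)sin(3t) - 3K_1e^(-4t)cos(3t) - 3K_2e^(-4t)sin(3t) - 2K_2e^(-4t)cos(3t), z(t) = K_1e^(-4t)sin(3t) - K_1e^(-4t)cos(3t) - K_2e^(-4t)sin(3t) - K_2e^(-4t)cos(3t)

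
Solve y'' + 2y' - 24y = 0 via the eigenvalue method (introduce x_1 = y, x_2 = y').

Let x_1 = y, x_2 = y'. Then x_1' = x_2 and x_2' = 24x_1 - 2x_2.
A = [[0,1],[24,-2]]; det(A-λI) = λ^2 + 2λ - 24.
Eigenvalues λ = 4, -6 with eigenvectors (1,4), (1,-6).

y(t) = K_1e^(4t) + K_2e^(-6t)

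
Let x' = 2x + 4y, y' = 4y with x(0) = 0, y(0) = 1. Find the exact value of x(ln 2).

A = [[2,4],[0,4]]; eigenvalues λ = 2, 4.
Eigenvectors: (1,0) for λ=2, (2,1) for λ=4.
From the initial condition, c_1 = -2, c_2 = 1.
x(ln 2) = (-2)(2^2)(1) + (1)(2^4)(2) = 24.

24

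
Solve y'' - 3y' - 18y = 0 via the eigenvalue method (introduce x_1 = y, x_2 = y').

Let x_1 = y, x_2 = y'. Then x_1' = x_2 and x_2' = 18x_1 + 3x_2.
A = [[0,1],[18,3]]; det(A-λI) = λ^2 - 3λ - 18.
Eigenvalues λ = 6, -3 with eigenvectors (1,6), (1,-3).

y(t) = c_1e^(6t) + c_2e^(-3t)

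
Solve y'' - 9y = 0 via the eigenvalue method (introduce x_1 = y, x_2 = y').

Let x_1 = y, x_2 = y'. Then x_1' = x_2 and x_2' = 9x_1.
A = [[0,1],[9,0]]; det(A-λI) = λ^2 - 9.
Eigenvalues λ = 3, -3 with eigenvectors (1,3), (1,-3).

y(t) = c_1e^(3t) + c_2e^(-3t)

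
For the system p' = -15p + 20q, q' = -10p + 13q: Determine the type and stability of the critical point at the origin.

A = [[-15,20],[-10,13]]; det(A-λI) = λ^2 + 2λ + 5.
λ = -1 ± 2i: negative real part.

stable spiral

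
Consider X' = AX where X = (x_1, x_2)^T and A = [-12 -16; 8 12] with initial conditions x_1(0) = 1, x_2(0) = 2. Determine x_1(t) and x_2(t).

Coefficient matrix A = [[-12, -16], [8, 12]].
Characteristic polynomial det(A - λI) = λ^2 - 16 = 0.
Eigenvalues λ = 4, -4.
For λ=4: (A-λI) row 1 is [-16, -16], so an eigenvector is (-1, 1).
For λ=-4: (A-λI) row 1 is [-8, -16], so an eigenvector is (2, -1).
General solution: K_1e^(4t)(-1,1) + K_2e^(-4t)(2,-1).
Applying x_1(0)=1, x_2(0)=2 gives K_1=5, K_2=3.

x_1(t) = -5e^(4t) + 6e^(-4t), x_2(t) = 5e^(4t) - 3e^(-4t)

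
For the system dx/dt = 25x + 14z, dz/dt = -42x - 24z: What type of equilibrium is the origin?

saddle

A = [[25,14],[-42,-24]]; det(A-λI) = λ^2 - λ - 12.
λ = -3, 4: opposite signs.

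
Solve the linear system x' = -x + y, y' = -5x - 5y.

Coefficient matrix A = [[-1, 1], [-5, -5]].
Characteristic polynomial det(A - λI) = λ^2 + 6λ + 10 = 0.
Eigenvalues λ = -3 ± i (complex conjugate pair).
For λ=-3+i: an eigenvector is (0,1) - i(1,-2) = (0 - i, 1 + 2i).
A real fundamental pair from Re and Im of e^((-3+i)t)v: X_1 = e^(-3t)(cos(t)·(0,1) + sin(t)·(1,-2)), X_2 = e^(-3t)(sin(t)·(0,1) - cos(t)·(1,-2)).
General solution: c_1X_1 + c_2X_2.

x(t) = c_1e^(-3t)sin(t) - c_2e^(-3t)cos(t), y(t) = -2c_1e^(-3t)sin(t) + c_1e^(-3t)cos(t) + c_2e^(-3t)sin(t) + 2c_2e^(-3t)cos(t)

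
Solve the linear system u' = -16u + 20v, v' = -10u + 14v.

u(t) = C_1e^(4t) + 2C_2e^(-6t), v(t) = C_1e^(4t) + C_2e^(-6t)

Coefficient matrix A = [[-16, 20], [-10, 14]].
Characteristic polynomial det(A - λI) = λ^2 + 2λ - 24 = 0.
Eigenvalues λ = 4, -6.
For λ=4: (A-λI) row 1 is [-20, 20], so an eigenvector is (1, 1).
For λ=-6: (A-λI) row 1 is [-10, 20], so an eigenvector is (2, 1).
General solution: C_1e^(4t)(1,1) + C_2e^(-6t)(2,1).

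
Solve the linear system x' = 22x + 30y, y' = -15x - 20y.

Coefficient matrix A = [[22, 30], [-15, -20]].
Characteristic polynomial det(A - λI) = λ^2 - 2λ + 10 = 0.
Eigenvalues λ = 1 ± 3i (complex conjugate pair).
For λ=1+3i: an eigenvector is (-1,1) - i(3,-2) = (-1 - 3i, 1 + 2i).
A real fundamental pair from Re and Im of e^((1+3i)t)v: X_1 = e^(t)(cos(3t)·(-1,1) + sin(3t)·(3,-2)), X_2 = e^(t)(sin(3t)·(-1,1) - cos(3t)·(3,-2)).
General solution: K_1X_1 + K_2X_2.

x(t) = 3K_1e^(t)sin(3t) - K_1e^(t)cos(3t) - K_2e^(t)sin(3t) - 3K_2e^(t)cos(3t), y(t) = -2K_1e^(t)sin(3t) + K_1e^(t)cos(3t) + K_2e^(t)sin(3t) + 2K_2e^(t)cos(3t)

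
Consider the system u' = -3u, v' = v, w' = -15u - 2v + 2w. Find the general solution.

u(t) = C_1e^(-3t), v(t) = C_2e^(t), w(t) = 3C_1e^(-3t) + 2C_2e^(t) + C_3e^(2t)

Coefficient matrix A = [[-3, 0, 0], [0, 1, 0], [-15, -2, 2]].
det(A - λI) = 0 gives eigenvalues λ = -3, 1, 2.
For λ=-3: eigenvector (1,0,3).
For λ=1: eigenvector (0,1,2).
For λ=2: eigenvector (0,0,1).
General solution: C_1e^(-3t)(1,0,3) + C_2e^(t)(0,1,2) + C_3e^(2t)(0,0,1).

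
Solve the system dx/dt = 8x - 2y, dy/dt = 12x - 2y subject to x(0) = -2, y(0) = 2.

x(t) = -8e^(4t) + 6e^(2t), y(t) = -16e^(4t) + 18e^(2t)

Coefficient matrix A = [[8, -2], [12, -2]].
Characteristic polynomial det(A - λI) = λ^2 - 6λ + 8 = 0.
Eigenvalues λ = 4, 2.
For λ=4: (A-λI) row 1 is [4, -2], so an eigenvector is (-1, -2).
For λ=2: (A-λI) row 1 is [6, -2], so an eigenvector is (-1, -3).
General solution: K_1e^(4t)(-1,-2) + K_2e^(2t)(-1,-3).
Applying x(0)=-2, y(0)=2 gives K_1=8, K_2=-6.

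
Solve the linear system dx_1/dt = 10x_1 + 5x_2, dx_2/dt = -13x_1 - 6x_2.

x_1(t) = -K_1e^(2t)sin(t) - 2K_1e^(2t)cos(t) - 2K_2e^(2t)sin(t) + K_2e^(2t)cos(t), x_2(t) = 2K_1e^(2t)sin(t) + 3K_1e^(2t)cos(t) + 3K_2e^(2t)sin(t) - 2K_2e^(2t)cos(t)

Coefficient matrix A = [[10, 5], [-13, -6]].
Characteristic polynomial det(A - λI) = λ^2 - 4λ + 5 = 0.
Eigenvalues λ = 2 ± i (complex conjugate pair).
For λ=2+i: an eigenvector is (-2,3) - i(-1,2) = (-2 + i, 3 - 2i).
A real fundamental pair from Re and Im of e^((2+i)t)v: X_1 = e^(2t)(cos(t)·(-2,3) + sin(t)·(-1,2)), X_2 = e^(2t)(sin(t)·(-2,3) - cos(t)·(-1,2)).
General solution: K_1X_1 + K_2X_2.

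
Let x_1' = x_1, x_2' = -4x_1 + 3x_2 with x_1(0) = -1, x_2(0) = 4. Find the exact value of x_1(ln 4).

-4

A = [[1,0],[-4,3]]; eigenvalues λ = 3, 1.
Eigenvectors: (0,-1) for λ=3, (-1,-2) for λ=1.
From the initial condition, c_1 = -6, c_2 = 1.
x_1(ln 4) = (-6)(4^3)(0) + (1)(4^1)(-1) = -4.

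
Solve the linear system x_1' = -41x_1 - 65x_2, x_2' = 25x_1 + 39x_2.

x_1(t) = 3c_1e^(-t)sin(5t) - 2c_1e^(-t)cos(5t) - 2c_2e^(-t)sin(5t) - 3c_2e^(-t)cos(5t), x_2(t) = -2c_1e^(-t)sin(5t) + c_1e^(-t)cos(5t) + c_2e^(-t)sin(5t) + 2c_2e^(-t)cos(5t)

Coefficient matrix A = [[-41, -65], [25, 39]].
Characteristic polynomial det(A - λI) = λ^2 + 2λ + 26 = 0.
Eigenvalues λ = -1 ± 5i (complex conjugate pair).
For λ=-1+5i: an eigenvector is (-2,1) - i(3,-2) = (-2 - 3i, 1 + 2i).
A real fundamental pair from Re and Im of e^((-1+5i)t)v: X_1 = e^(-t)(cos(5t)·(-2,1) + sin(5t)·(3,-2)), X_2 = e^(-t)(sin(5t)·(-2,1) - cos(5t)·(3,-2)).
General solution: c_1X_1 + c_2X_2.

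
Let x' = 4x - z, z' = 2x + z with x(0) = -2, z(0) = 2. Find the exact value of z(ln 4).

A = [[4,-1],[2,1]]; eigenvalues λ = 2, 3.
Eigenvectors: (1,2) for λ=2, (1,1) for λ=3.
From the initial condition, c_1 = 4, c_2 = -6.
z(ln 4) = (4)(4^2)(2) + (-6)(4^3)(1) = -256.

-256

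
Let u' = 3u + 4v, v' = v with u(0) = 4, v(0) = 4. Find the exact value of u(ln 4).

A = [[3,4],[0,1]]; eigenvalues λ = 1, 3.
Eigenvectors: (-2,1) for λ=1, (-1,0) for λ=3.
From the initial condition, c_1 = 4, c_2 = -12.
u(ln 4) = (4)(4^1)(-2) + (-12)(4^3)(-1) = 736.

736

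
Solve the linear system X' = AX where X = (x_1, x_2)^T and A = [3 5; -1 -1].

x_1(t) = -c_1e^(t)sin(t) + 2c_1e^(t)cos(t) + 2c_2e^(t)sin(t) + c_2e^(t)cos(t), x_2(t) = -c_1e^(t)cos(t) - c_2e^(t)sin(t)

Coefficient matrix A = [[3, 5], [-1, -1]].
Characteristic polynomial det(A - λI) = λ^2 - 2λ + 2 = 0.
Eigenvalues λ = 1 ± i (complex conjugate pair).
For λ=1+i: an eigenvector is (2,-1) - i(-1,0) = (2 + i, -1).
A real fundamental pair from Re and Im of e^((1+i)t)v: X_1 = e^(t)(cos(t)·(2,-1) + sin(t)·(-1,0)), X_2 = e^(t)(sin(t)·(2,-1) - cos(t)·(-1,0)).
General solution: c_1X_1 + c_2X_2.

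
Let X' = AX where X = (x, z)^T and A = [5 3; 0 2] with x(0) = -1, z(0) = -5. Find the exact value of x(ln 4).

-6064

A = [[5,3],[0,2]]; eigenvalues λ = 2, 5.
Eigenvectors: (1,-1) for λ=2, (1,0) for λ=5.
From the initial condition, c_1 = 5, c_2 = -6.
x(ln 4) = (5)(4^2)(1) + (-6)(4^5)(1) = -6064.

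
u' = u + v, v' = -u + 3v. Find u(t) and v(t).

u(t) = C_1e^(2t) + C_2te^(2t) + 2C_2e^(2t), v(t) = C_1e^(2t) + C_2te^(2t) + 3C_2e^(2t)

Coefficient matrix A = [[1, 1], [-1, 3]].
Characteristic polynomial det(A - λI) = λ^2 - 4λ + 4 = 0.
Single eigenvalue λ = 2 with algebraic multiplicity 2.
Eigenvector v = (1,1); generalized eigenvector w with (A-λI)w=v is (2,3).
General solution: e^(2t)[C_1·v + C_2·(t·v + w)].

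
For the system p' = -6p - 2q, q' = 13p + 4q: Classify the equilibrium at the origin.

stable spiral

A = [[-6,-2],[13,4]]; det(A-λI) = λ^2 + 2λ + 2.
λ = -1 ± i: negative real part.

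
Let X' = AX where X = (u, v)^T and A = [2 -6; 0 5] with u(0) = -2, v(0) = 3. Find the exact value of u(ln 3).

-1422

A = [[2,-6],[0,5]]; eigenvalues λ = 5, 2.
Eigenvectors: (-2,1) for λ=5, (1,0) for λ=2.
From the initial condition, c_1 = 3, c_2 = 4.
u(ln 3) = (3)(3^5)(-2) + (4)(3^2)(1) = -1422.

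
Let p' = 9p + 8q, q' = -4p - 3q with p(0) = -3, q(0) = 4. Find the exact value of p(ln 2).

54

A = [[9,8],[-4,-3]]; eigenvalues λ = 1, 5.
Eigenvectors: (-1,1) for λ=1, (-2,1) for λ=5.
From the initial condition, c_1 = 5, c_2 = -1.
p(ln 2) = (5)(2^1)(-1) + (-1)(2^5)(-2) = 54.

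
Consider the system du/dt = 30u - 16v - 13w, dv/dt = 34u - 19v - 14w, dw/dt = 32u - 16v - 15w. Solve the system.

Coefficient matrix A = [[30, -16, -13], [34, -19, -14], [32, -16, -15]].
det(A - λI) = 0 gives eigenvalues λ = -2, -3, 1.
For λ=-2: eigenvector (1,2,0).
For λ=-3: eigenvector (4,5,4).
For λ=1: eigenvector (1,1,1).
General solution: K_1e^(-2t)(1,2,0) + K_2e^(-3t)(4,5,4) + K_3e^(t)(1,1,1).

u(t) = K_1e^(-2t) + 4K_2e^(-3t) + K_3e^(t), v(t) = 2K_1e^(-2t) + 5K_2e^(-3t) + K_3e^(t), w(t) = 4K_2e^(-3t) + K_3e^(t)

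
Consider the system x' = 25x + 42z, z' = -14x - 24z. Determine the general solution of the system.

Coefficient matrix A = [[25, 42], [-14, -24]].
Characteristic polynomial det(A - λI) = λ^2 - λ - 12 = 0.
Eigenvalues λ = 4, -3.
For λ=4: (A-λI) row 1 is [21, 42], so an eigenvector is (2, -1).
For λ=-3: (A-λI) row 1 is [28, 42], so an eigenvector is (3, -2).
General solution: K_1e^(4t)(2,-1) + K_2e^(-3t)(3,-2).

x(t) = 2K_1e^(4t) + 3K_2e^(-3t), z(t) = -K_1e^(4t) - 2K_2e^(-3t)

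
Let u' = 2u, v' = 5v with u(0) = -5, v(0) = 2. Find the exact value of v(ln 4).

A = [[2,0],[0,5]]; eigenvalues λ = 5, 2.
Eigenvectors: (0,1) for λ=5, (-1,0) for λ=2.
From the initial condition, c_1 = 2, c_2 = 5.
v(ln 4) = (2)(4^5)(1) + (5)(4^2)(0) = 2048.

2048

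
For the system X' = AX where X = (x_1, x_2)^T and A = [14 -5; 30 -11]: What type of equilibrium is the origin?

saddle

A = [[14,-5],[30,-11]]; det(A-λI) = λ^2 - 3λ - 4.
λ = -1, 4: opposite signs.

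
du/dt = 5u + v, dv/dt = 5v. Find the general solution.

Coefficient matrix A = [[5, 1], [0, 5]].
Characteristic polynomial det(A - λI) = λ^2 - 10λ + 25 = 0.
Single eigenvalue λ = 5 with algebraic multiplicity 2.
Eigenvector v = (-1,0); generalized eigenvector w with (A-λI)w=v is (3,-1).
General solution: e^(5t)[c_1·v + c_2·(t·v + w)].

u(t) = -c_1e^(5t) - c_2te^(5t) + 3c_2e^(5t), v(t) = -c_2e^(5t)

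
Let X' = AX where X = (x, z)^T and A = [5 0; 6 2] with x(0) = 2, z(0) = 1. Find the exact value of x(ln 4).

2048

A = [[5,0],[6,2]]; eigenvalues λ = 2, 5.
Eigenvectors: (0,-1) for λ=2, (-1,-2) for λ=5.
From the initial condition, c_1 = 3, c_2 = -2.
x(ln 4) = (3)(4^2)(0) + (-2)(4^5)(-1) = 2048.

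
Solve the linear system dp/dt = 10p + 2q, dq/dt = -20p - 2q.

p(t) = K_1e^(4t)sin(2t) - K_2e^(4t)cos(2t), q(t) = -3K_1e^(4t)sin(2t) + K_1e^(4t)cos(2t) + K_2e^(4t)sin(2t) + 3K_2e^(4t)cos(2t)

Coefficient matrix A = [[10, 2], [-20, -2]].
Characteristic polynomial det(A - λI) = λ^2 - 8λ + 20 = 0.
Eigenvalues λ = 4 ± 2i (complex conjugate pair).
For λ=4+2i: an eigenvector is (0,1) - i(1,-3) = (0 - i, 1 + 3i).
A real fundamental pair from Re and Im of e^((4+2i)t)v: X_1 = e^(4t)(cos(2t)·(0,1) + sin(2t)·(1,-3)), X_2 = e^(4t)(sin(2t)·(0,1) - cos(2t)·(1,-3)).
General solution: K_1X_1 + K_2X_2.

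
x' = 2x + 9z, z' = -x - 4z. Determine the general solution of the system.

x(t) = -3K_1e^(-t) - 3K_2te^(-t) - K_2e^(-t), z(t) = K_1e^(-t) + K_2te^(-t)

Coefficient matrix A = [[2, 9], [-1, -4]].
Characteristic polynomial det(A - λI) = λ^2 + 2λ + 1 = 0.
Single eigenvalue λ = -1 with algebraic multiplicity 2.
Eigenvector v = (-3,1); generalized eigenvector w with (A-λI)w=v is (-1,0).
General solution: e^(-t)[K_1·v + K_2·(t·v + w)].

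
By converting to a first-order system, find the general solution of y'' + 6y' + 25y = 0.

Let x_1 = y, x_2 = y'. Then x_1' = x_2 and x_2' = -25x_1 - 6x_2.
A = [[0,1],[-25,-6]]; det(A-λI) = λ^2 + 6λ + 25.
Eigenvalues λ = -3 ± 4i.

y(t) = C_1e^(-3t)cos(4t) + C_2e^(-3t)sin(4t)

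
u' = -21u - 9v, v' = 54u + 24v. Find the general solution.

u(t) = -K_1e^(-3t) + K_2e^(6t), v(t) = 2K_1e^(-3t) - 3K_2e^(6t)

Coefficient matrix A = [[-21, -9], [54, 24]].
Characteristic polynomial det(A - λI) = λ^2 - 3λ - 18 = 0.
Eigenvalues λ = -3, 6.
For λ=-3: (A-λI) row 1 is [-18, -9], so an eigenvector is (-1, 2).
For λ=6: (A-λI) row 1 is [-27, -9], so an eigenvector is (1, -3).
General solution: K_1e^(-3t)(-1,2) + K_2e^(6t)(1,-3).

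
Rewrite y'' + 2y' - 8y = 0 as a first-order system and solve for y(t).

y(t) = c_1e^(2t) + c_2e^(-4t)

Let x_1 = y, x_2 = y'. Then x_1' = x_2 and x_2' = 8x_1 - 2x_2.
A = [[0,1],[8,-2]]; det(A-λI) = λ^2 + 2λ - 8.
Eigenvalues λ = 2, -4 with eigenvectors (1,2), (1,-4).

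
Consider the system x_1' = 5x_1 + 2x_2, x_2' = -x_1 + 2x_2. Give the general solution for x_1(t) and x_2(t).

x_1(t) = K_1e^(3t) - 2K_2e^(4t), x_2(t) = -K_1e^(3t) + K_2e^(4t)

Coefficient matrix A = [[5, 2], [-1, 2]].
Characteristic polynomial det(A - λI) = λ^2 - 7λ + 12 = 0.
Eigenvalues λ = 3, 4.
For λ=3: (A-λI) row 1 is [2, 2], so an eigenvector is (1, -1).
For λ=4: (A-λI) row 1 is [1, 2], so an eigenvector is (-2, 1).
General solution: K_1e^(3t)(1,-1) + K_2e^(4t)(-2,1).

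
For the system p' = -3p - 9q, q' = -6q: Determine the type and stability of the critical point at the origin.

stable node

A = [[-3,-9],[0,-6]]; det(A-λI) = λ^2 + 9λ + 18.
λ = -6, -3: both negative.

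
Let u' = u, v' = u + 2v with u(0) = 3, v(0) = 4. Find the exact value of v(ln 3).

54

A = [[1,0],[1,2]]; eigenvalues λ = 1, 2.
Eigenvectors: (1,-1) for λ=1, (0,-1) for λ=2.
From the initial condition, c_1 = 3, c_2 = -7.
v(ln 3) = (3)(3^1)(-1) + (-7)(3^2)(-1) = 54.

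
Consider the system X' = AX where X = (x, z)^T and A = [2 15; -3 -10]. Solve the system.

x(t) = -2c_1e^(-4t)sin(3t) - c_1e^(-4t)cos(3t) - c_2e^(-4t)sin(3t) + 2c_2e^(-4t)cos(3t), z(t) = c_1e^(-4t)sin(3t) - c_2e^(-4t)cos(3t)

Coefficient matrix A = [[2, 15], [-3, -10]].
Characteristic polynomial det(A - λI) = λ^2 + 8λ + 25 = 0.
Eigenvalues λ = -4 ± 3i (complex conjugate pair).
For λ=-4+3i: an eigenvector is (-1,0) - i(-2,1) = (-1 + 2i, 0 - i).
A real fundamental pair from Re and Im of e^((-4+3i)t)v: X_1 = e^(-4t)(cos(3t)·(-1,0) + sin(3t)·(-2,1)), X_2 = e^(-4t)(sin(3t)·(-1,0) - cos(3t)·(-2,1)).
General solution: c_1X_1 + c_2X_2.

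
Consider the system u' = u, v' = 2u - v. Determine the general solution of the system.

u(t) = -c_2e^(t), v(t) = c_1e^(-t) - c_2e^(t)

Coefficient matrix A = [[1, 0], [2, -1]].
Characteristic polynomial det(A - λI) = λ^2 - 1 = 0.
Eigenvalues λ = -1, 1.
For λ=-1: (A-λI) row 1 is [2, 0], so an eigenvector is (0, 1).
For λ=1: (A-λI) row 2 is [2, -2], so an eigenvector is (-1, -1).
General solution: c_1e^(-t)(0,1) + c_2e^(t)(-1,-1).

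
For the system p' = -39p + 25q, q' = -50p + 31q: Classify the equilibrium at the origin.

A = [[-39,25],[-50,31]]; det(A-λI) = λ^2 + 8λ + 41.
λ = -4 ± 5i: negative real part.

stable spiral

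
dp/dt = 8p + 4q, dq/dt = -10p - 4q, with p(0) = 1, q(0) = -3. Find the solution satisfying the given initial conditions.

p(t) = -3e^(2t)sin(2t) + e^(2t)cos(2t), q(t) = 4e^(2t)sin(2t) - 3e^(2t)cos(2t)

Coefficient matrix A = [[8, 4], [-10, -4]].
Characteristic polynomial det(A - λI) = λ^2 - 4λ + 8 = 0.
Eigenvalues λ = 2 ± 2i (complex conjugate pair).
For λ=2+2i: an eigenvector is (1,-2) - i(-1,1) = (1 + i, -2 - i).
A real fundamental pair from Re and Im of e^((2+2i)t)v: X_1 = e^(2t)(cos(2t)·(1,-2) + sin(2t)·(-1,1)), X_2 = e^(2t)(sin(2t)·(1,-2) - cos(2t)·(-1,1)).
General solution: C_1X_1 + C_2X_2.
Applying p(0)=1, q(0)=-3 gives C_1=2, C_2=-1.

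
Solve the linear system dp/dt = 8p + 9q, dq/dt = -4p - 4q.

Coefficient matrix A = [[8, 9], [-4, -4]].
Characteristic polynomial det(A - λI) = λ^2 - 4λ + 4 = 0.
Single eigenvalue λ = 2 with algebraic multiplicity 2.
Eigenvector v = (-3,2); generalized eigenvector w with (A-λI)w=v is (-2,1).
General solution: e^(2t)[K_1·v + K_2·(t·v + w)].

p(t) = -3K_1e^(2t) - 3K_2te^(2t) - 2K_2e^(2t), q(t) = 2K_1e^(2t) + 2K_2te^(2t) + K_2e^(2t)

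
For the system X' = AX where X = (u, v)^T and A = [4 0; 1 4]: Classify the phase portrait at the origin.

A = [[4,0],[1,4]]; det(A-λI) = λ^2 - 8λ + 16.
repeated λ = 4 with a single eigenvector.

unstable improper node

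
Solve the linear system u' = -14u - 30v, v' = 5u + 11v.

Coefficient matrix A = [[-14, -30], [5, 11]].
Characteristic polynomial det(A - λI) = λ^2 + 3λ - 4 = 0.
Eigenvalues λ = 1, -4.
For λ=1: (A-λI) row 1 is [-15, -30], so an eigenvector is (-2, 1).
For λ=-4: (A-λI) row 1 is [-10, -30], so an eigenvector is (-3, 1).
General solution: C_1e^(t)(-2,1) + C_2e^(-4t)(-3,1).

u(t) = -2C_1e^(t) - 3C_2e^(-4t), v(t) = C_1e^(t) + C_2e^(-4t)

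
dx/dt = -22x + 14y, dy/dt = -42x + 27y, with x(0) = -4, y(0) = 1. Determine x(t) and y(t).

Coefficient matrix A = [[-22, 14], [-42, 27]].
Characteristic polynomial det(A - λI) = λ^2 - 5λ - 6 = 0.
Eigenvalues λ = -1, 6.
For λ=-1: (A-λI) row 1 is [-21, 14], so an eigenvector is (-2, -3).
For λ=6: (A-λI) row 1 is [-28, 14], so an eigenvector is (1, 2).
General solution: c_1e^(-t)(-2,-3) + c_2e^(6t)(1,2).
Applying x(0)=-4, y(0)=1 gives c_1=9, c_2=14.

x(t) = 14e^(6t) - 18e^(-t), y(t) = 28e^(6t) - 27e^(-t)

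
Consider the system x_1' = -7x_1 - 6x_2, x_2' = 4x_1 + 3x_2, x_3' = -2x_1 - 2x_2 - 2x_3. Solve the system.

x_1(t) = 3c_1e^(-3t) - c_2e^(-t), x_2(t) = -2c_1e^(-3t) + c_2e^(-t), x_3(t) = 2c_1e^(-3t) + c_3e^(-2t)

Coefficient matrix A = [[-7, -6, 0], [4, 3, 0], [-2, -2, -2]].
det(A - λI) = 0 gives eigenvalues λ = -3, -1, -2.
For λ=-3: eigenvector (3,-2,2).
For λ=-1: eigenvector (-1,1,0).
For λ=-2: eigenvector (0,0,1).
General solution: c_1e^(-3t)(3,-2,2) + c_2e^(-t)(-1,1,0) + c_3e^(-2t)(0,0,1).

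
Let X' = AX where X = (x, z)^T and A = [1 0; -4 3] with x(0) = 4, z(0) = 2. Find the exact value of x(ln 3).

12

A = [[1,0],[-4,3]]; eigenvalues λ = 1, 3.
Eigenvectors: (1,2) for λ=1, (0,1) for λ=3.
From the initial condition, c_1 = 4, c_2 = -6.
x(ln 3) = (4)(3^1)(1) + (-6)(3^3)(0) = 12.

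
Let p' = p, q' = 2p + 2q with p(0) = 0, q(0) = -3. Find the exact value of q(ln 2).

-12

A = [[1,0],[2,2]]; eigenvalues λ = 1, 2.
Eigenvectors: (-1,2) for λ=1, (0,-1) for λ=2.
From the initial condition, c_1 = 0, c_2 = 3.
q(ln 2) = (0)(2^1)(2) + (3)(2^2)(-1) = -12.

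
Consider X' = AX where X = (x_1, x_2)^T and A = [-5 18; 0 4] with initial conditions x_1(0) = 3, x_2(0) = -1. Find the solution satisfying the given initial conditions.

Coefficient matrix A = [[-5, 18], [0, 4]].
Characteristic polynomial det(A - λI) = λ^2 + λ - 20 = 0.
Eigenvalues λ = 4, -5.
For λ=4: (A-λI) row 1 is [-9, 18], so an eigenvector is (-2, -1).
For λ=-5: (A-λI) row 1 is [0, 18], so an eigenvector is (1, 0).
General solution: C_1e^(4t)(-2,-1) + C_2e^(-5t)(1,0).
Applying x_1(0)=3, x_2(0)=-1 gives C_1=1, C_2=5.

x_1(t) = -2e^(4t) + 5e^(-5t), x_2(t) = -e^(4t)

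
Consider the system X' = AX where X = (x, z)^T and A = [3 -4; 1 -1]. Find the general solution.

x(t) = 2c_1e^(t) + 2c_2te^(t) - c_2e^(t), z(t) = c_1e^(t) + c_2te^(t) - c_2e^(t)

Coefficient matrix A = [[3, -4], [1, -1]].
Characteristic polynomial det(A - λI) = λ^2 - 2λ + 1 = 0.
Single eigenvalue λ = 1 with algebraic multiplicity 2.
Eigenvector v = (2,1); generalized eigenvector w with (A-λI)w=v is (-1,-1).
General solution: e^(t)[c_1·v + c_2·(t·v + w)].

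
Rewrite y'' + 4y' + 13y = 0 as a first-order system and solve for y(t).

Let x_1 = y, x_2 = y'. Then x_1' = x_2 and x_2' = -13x_1 - 4x_2.
A = [[0,1],[-13,-4]]; det(A-λI) = λ^2 + 4λ + 13.
Eigenvalues λ = -2 ± 3i.

y(t) = C_1e^(-2t)cos(3t) + C_2e^(-2t)sin(3t)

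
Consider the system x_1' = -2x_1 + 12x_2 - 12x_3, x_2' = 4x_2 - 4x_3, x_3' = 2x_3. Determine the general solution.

Coefficient matrix A = [[-2, 12, -12], [0, 4, -4], [0, 0, 2]].
det(A - λI) = 0 gives eigenvalues λ = 4, -2, 2.
For λ=4: eigenvector (2,1,0).
For λ=-2: eigenvector (1,0,0).
For λ=2: eigenvector (3,2,1).
General solution: K_1e^(4t)(2,1,0) + K_2e^(-2t)(1,0,0) + K_3e^(2t)(3,2,1).

x_1(t) = 2K_1e^(4t) + K_2e^(-2t) + 3K_3e^(2t), x_2(t) = K_1e^(4t) + 2K_3e^(2t), x_3(t) = K_3e^(2t)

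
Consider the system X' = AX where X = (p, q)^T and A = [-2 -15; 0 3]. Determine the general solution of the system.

Coefficient matrix A = [[-2, -15], [0, 3]].
Characteristic polynomial det(A - λI) = λ^2 - λ - 6 = 0.
Eigenvalues λ = -2, 3.
For λ=-2: (A-λI) row 1 is [0, -15], so an eigenvector is (1, 0).
For λ=3: (A-λI) row 1 is [-5, -15], so an eigenvector is (3, -1).
General solution: K_1e^(-2t)(1,0) + K_2e^(3t)(3,-1).

p(t) = K_1e^(-2t) + 3K_2e^(3t), q(t) = -K_2e^(3t)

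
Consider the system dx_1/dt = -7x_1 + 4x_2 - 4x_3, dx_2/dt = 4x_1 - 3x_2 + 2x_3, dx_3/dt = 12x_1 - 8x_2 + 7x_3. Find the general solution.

x_1(t) = c_1e^(t) + c_2e^(-3t), x_2(t) = -c_2e^(-3t) + c_3e^(-t), x_3(t) = -2c_1e^(t) - 2c_2e^(-3t) + c_3e^(-t)

Coefficient matrix A = [[-7, 4, -4], [4, -3, 2], [12, -8, 7]].
det(A - λI) = 0 gives eigenvalues λ = 1, -3, -1.
For λ=1: eigenvector (1,0,-2).
For λ=-3: eigenvector (1,-1,-2).
For λ=-1: eigenvector (0,1,1).
General solution: c_1e^(t)(1,0,-2) + c_2e^(-3t)(1,-1,-2) + c_3e^(-t)(0,1,1).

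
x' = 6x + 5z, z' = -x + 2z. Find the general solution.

x(t) = -C_1e^(4t)sin(t) + 2C_1e^(4t)cos(t) + 2C_2e^(4t)sin(t) + C_2e^(4t)cos(t), z(t) = -C_1e^(4t)cos(t) - C_2e^(4t)sin(t)

Coefficient matrix A = [[6, 5], [-1, 2]].
Characteristic polynomial det(A - λI) = λ^2 - 8λ + 17 = 0.
Eigenvalues λ = 4 ± i (complex conjugate pair).
For λ=4+i: an eigenvector is (2,-1) - i(-1,0) = (2 + i, -1).
A real fundamental pair from Re and Im of e^((4+i)t)v: X_1 = e^(4t)(cos(t)·(2,-1) + sin(t)·(-1,0)), X_2 = e^(4t)(sin(t)·(2,-1) - cos(t)·(-1,0)).
General solution: C_1X_1 + C_2X_2.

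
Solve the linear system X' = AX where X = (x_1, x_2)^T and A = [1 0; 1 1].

Coefficient matrix A = [[1, 0], [1, 1]].
Characteristic polynomial det(A - λI) = λ^2 - 2λ + 1 = 0.
Single eigenvalue λ = 1 with algebraic multiplicity 2.
Eigenvector v = (0,1); generalized eigenvector w with (A-λI)w=v is (1,-3).
General solution: e^(t)[c_1·v + c_2·(t·v + w)].

x_1(t) = c_2e^(t), x_2(t) = c_1e^(t) + c_2te^(t) - 3c_2e^(t)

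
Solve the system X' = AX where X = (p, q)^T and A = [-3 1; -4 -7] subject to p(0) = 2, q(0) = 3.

Coefficient matrix A = [[-3, 1], [-4, -7]].
Characteristic polynomial det(A - λI) = λ^2 + 10λ + 25 = 0.
Single eigenvalue λ = -5 with algebraic multiplicity 2.
Eigenvector v = (1,-2); generalized eigenvector w with (A-λI)w=v is (2,-3).
General solution: e^(-5t)[C_1·v + C_2·(t·v + w)].
Applying p(0)=2, q(0)=3 gives C_1=-12, C_2=7.

p(t) = 7te^(-5t) + 2e^(-5t), q(t) = -14te^(-5t) + 3e^(-5t)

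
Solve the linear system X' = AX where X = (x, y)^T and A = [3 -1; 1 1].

x(t) = -c_1e^(2t) - c_2te^(2t), y(t) = -c_1e^(2t) - c_2te^(2t) + c_2e^(2t)

Coefficient matrix A = [[3, -1], [1, 1]].
Characteristic polynomial det(A - λI) = λ^2 - 4λ + 4 = 0.
Single eigenvalue λ = 2 with algebraic multiplicity 2.
Eigenvector v = (-1,-1); generalized eigenvector w with (A-λI)w=v is (0,1).
General solution: e^(2t)[c_1·v + c_2·(t·v + w)].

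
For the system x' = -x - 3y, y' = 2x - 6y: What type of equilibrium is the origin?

A = [[-1,-3],[2,-6]]; det(A-λI) = λ^2 + 7λ + 12.
λ = -4, -3: both negative.

stable node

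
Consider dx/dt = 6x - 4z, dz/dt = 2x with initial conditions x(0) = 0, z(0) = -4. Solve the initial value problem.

x(t) = 8e^(4t) - 8e^(2t), z(t) = 4e^(4t) - 8e^(2t)

Coefficient matrix A = [[6, -4], [2, 0]].
Characteristic polynomial det(A - λI) = λ^2 - 6λ + 8 = 0.
Eigenvalues λ = 2, 4.
For λ=2: (A-λI) row 1 is [4, -4], so an eigenvector is (1, 1).
For λ=4: (A-λI) row 1 is [2, -4], so an eigenvector is (-2, -1).
General solution: c_1e^(2t)(1,1) + c_2e^(4t)(-2,-1).
Applying x(0)=0, z(0)=-4 gives c_1=-8, c_2=-4.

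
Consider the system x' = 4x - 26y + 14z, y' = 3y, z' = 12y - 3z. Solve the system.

Coefficient matrix A = [[4, -26, 14], [0, 3, 0], [0, 12, -3]].
det(A - λI) = 0 gives eigenvalues λ = 4, 3, -3.
For λ=4: eigenvector (1,0,0).
For λ=3: eigenvector (-2,1,2).
For λ=-3: eigenvector (-2,0,1).
General solution: K_1e^(4t)(1,0,0) + K_2e^(3t)(-2,1,2) + K_3e^(-3t)(-2,0,1).

x(t) = K_1e^(4t) - 2K_2e^(3t) - 2K_3e^(-3t), y(t) = K_2e^(3t), z(t) = 2K_2e^(3t) + K_3e^(-3t)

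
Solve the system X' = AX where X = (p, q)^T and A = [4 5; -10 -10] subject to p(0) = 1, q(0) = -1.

Coefficient matrix A = [[4, 5], [-10, -10]].
Characteristic polynomial det(A - λI) = λ^2 + 6λ + 10 = 0.
Eigenvalues λ = -3 ± i (complex conjugate pair).
For λ=-3+i: an eigenvector is (2,-3) - i(-1,1) = (2 + i, -3 - i).
A real fundamental pair from Re and Im of e^((-3+i)t)v: X_1 = e^(-3t)(cos(t)·(2,-3) + sin(t)·(-1,1)), X_2 = e^(-3t)(sin(t)·(2,-3) - cos(t)·(-1,1)).
General solution: C_1X_1 + C_2X_2.
Applying p(0)=1, q(0)=-1 gives C_1=0, C_2=1.

p(t) = 2e^(-3t)sin(t) + e^(-3t)cos(t), q(t) = -3e^(-3t)sin(t) - e^(-3t)cos(t)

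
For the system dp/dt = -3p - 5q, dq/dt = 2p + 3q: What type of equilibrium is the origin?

A = [[-3,-5],[2,3]]; det(A-λI) = λ^2 + 1.
λ = 0 ± i: zero real part.

center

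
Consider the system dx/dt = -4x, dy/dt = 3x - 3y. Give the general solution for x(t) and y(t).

x(t) = -C_1e^(-4t), y(t) = 3C_1e^(-4t) + C_2e^(-3t)

Coefficient matrix A = [[-4, 0], [3, -3]].
Characteristic polynomial det(A - λI) = λ^2 + 7λ + 12 = 0.
Eigenvalues λ = -4, -3.
For λ=-4: (A-λI) row 2 is [3, 1], so an eigenvector is (-1, 3).
For λ=-3: (A-λI) row 1 is [-1, 0], so an eigenvector is (0, 1).
General solution: C_1e^(-4t)(-1,3) + C_2e^(-3t)(0,1).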